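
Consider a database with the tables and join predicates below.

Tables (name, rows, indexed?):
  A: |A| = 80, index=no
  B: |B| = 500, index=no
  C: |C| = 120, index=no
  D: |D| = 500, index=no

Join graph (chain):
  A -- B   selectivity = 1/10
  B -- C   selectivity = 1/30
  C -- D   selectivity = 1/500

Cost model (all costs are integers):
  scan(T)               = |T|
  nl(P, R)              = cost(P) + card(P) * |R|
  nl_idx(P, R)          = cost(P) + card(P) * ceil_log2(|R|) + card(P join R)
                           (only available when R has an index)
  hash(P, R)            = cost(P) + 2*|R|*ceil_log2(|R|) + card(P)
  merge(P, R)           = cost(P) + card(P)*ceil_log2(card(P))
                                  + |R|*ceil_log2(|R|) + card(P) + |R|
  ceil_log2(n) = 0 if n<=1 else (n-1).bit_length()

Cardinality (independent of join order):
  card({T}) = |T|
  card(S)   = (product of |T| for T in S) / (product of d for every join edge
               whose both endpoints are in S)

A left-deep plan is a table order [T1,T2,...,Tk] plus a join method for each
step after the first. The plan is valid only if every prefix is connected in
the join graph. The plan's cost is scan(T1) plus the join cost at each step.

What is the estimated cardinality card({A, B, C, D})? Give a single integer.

16000

Tables in S: A(80), B(500), C(120), D(500)
Edges inside S: A-B(d=10), B-C(d=30), C-D(d=500)
numerator = 80 * 500 * 120 * 500 = 2400000000
denominator = 10 * 30 * 500 = 150000
card(S) = 2400000000 / 150000 = 16000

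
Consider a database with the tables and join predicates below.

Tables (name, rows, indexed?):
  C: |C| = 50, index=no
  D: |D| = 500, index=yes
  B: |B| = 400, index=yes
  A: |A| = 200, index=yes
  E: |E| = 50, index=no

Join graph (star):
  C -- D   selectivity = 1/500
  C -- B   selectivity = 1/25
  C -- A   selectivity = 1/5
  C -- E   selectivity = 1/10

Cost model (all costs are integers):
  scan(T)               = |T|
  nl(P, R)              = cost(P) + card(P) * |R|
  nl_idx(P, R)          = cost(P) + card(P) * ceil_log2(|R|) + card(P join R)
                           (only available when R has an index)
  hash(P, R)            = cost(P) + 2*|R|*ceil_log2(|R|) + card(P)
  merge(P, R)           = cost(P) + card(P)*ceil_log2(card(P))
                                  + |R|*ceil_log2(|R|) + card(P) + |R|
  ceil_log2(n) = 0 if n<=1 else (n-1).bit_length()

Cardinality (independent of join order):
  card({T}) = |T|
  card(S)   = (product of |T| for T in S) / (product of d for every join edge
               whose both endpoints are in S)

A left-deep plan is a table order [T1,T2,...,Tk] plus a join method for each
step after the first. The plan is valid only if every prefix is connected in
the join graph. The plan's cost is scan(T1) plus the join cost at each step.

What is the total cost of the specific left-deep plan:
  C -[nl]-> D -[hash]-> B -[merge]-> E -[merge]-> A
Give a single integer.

step 1: scan C: cost=50, card=50
step 2: join D via nl
    card(P join D) = 50*500/(500) = 50
    cost = 50 + 50*500 = 25050
step 3: join B via hash
    card(P join B) = 50*400/(25) = 800
    cost = 25050 + 2*400*9 + 50 = 32300
step 4: join E via merge
    card(P join E) = 800*50/(10) = 4000
    cost = 32300 + 800*10 + 50*6 + 800 + 50 = 41450
step 5: join A via merge
    card(P join A) = 4000*200/(5) = 160000
    cost = 41450 + 4000*12 + 200*8 + 4000 + 200 = 95250

95250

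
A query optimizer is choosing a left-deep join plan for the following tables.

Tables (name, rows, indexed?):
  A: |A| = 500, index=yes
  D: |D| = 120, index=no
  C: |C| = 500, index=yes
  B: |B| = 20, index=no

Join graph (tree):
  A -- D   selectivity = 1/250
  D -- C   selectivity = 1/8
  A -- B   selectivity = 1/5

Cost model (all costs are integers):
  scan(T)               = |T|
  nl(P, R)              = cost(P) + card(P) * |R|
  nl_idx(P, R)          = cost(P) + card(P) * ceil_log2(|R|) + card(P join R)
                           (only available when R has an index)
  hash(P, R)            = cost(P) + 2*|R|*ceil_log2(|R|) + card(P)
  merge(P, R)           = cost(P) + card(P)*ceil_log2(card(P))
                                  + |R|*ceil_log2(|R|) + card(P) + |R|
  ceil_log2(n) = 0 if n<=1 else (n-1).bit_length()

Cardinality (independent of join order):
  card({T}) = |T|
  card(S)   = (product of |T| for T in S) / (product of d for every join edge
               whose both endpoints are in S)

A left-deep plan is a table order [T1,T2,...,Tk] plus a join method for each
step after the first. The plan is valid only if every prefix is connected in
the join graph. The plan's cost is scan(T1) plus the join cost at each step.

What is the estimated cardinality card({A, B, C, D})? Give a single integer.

Tables in S: A(500), B(20), C(500), D(120)
Edges inside S: A-D(d=250), D-C(d=8), A-B(d=5)
numerator = 500 * 20 * 500 * 120 = 600000000
denominator = 250 * 8 * 5 = 10000
card(S) = 600000000 / 10000 = 60000

60000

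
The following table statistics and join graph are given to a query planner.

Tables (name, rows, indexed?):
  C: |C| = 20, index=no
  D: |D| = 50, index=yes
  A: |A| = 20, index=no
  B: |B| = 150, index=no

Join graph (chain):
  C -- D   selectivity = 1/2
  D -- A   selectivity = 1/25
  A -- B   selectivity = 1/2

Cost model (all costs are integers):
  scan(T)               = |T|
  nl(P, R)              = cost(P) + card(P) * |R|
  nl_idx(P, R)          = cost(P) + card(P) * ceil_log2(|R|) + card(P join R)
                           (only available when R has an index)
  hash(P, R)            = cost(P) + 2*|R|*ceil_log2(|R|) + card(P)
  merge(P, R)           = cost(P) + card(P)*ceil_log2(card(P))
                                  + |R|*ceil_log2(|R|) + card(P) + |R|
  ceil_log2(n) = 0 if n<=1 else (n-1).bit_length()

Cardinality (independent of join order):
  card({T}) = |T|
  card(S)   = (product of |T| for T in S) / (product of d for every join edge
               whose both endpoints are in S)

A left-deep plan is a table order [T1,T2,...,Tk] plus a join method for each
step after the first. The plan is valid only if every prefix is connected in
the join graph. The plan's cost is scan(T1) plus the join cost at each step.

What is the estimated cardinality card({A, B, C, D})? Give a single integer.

Tables in S: A(20), B(150), C(20), D(50)
Edges inside S: C-D(d=2), D-A(d=25), A-B(d=2)
numerator = 20 * 150 * 20 * 50 = 3000000
denominator = 2 * 25 * 2 = 100
card(S) = 3000000 / 100 = 30000

30000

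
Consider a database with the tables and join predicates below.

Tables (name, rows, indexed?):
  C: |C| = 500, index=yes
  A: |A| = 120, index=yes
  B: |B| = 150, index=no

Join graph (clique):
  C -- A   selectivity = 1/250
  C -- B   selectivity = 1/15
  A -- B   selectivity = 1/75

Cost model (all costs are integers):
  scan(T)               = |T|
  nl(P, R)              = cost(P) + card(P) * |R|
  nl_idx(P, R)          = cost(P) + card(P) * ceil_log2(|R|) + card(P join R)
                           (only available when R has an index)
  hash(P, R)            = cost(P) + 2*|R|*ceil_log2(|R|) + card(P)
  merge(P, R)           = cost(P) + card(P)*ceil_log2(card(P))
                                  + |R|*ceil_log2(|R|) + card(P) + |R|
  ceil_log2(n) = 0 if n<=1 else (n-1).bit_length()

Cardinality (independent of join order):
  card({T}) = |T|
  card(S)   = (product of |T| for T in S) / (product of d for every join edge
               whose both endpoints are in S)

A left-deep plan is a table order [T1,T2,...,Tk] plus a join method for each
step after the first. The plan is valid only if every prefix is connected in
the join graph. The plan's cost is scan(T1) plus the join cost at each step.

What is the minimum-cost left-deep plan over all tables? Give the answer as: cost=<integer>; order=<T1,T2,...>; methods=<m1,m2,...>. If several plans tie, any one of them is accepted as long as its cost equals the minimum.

Selinger DP (subsets sized 1..n):
  {C}: scan cost=500, card=500
  {A}: scan cost=120, card=120
  {B}: scan cost=150, card=150
  {AC}: card=240; try (C,nl_idx)→1440, (A,hash)→2680, (A,nl_idx)→4240, (C,merge)→6080, (A,merge)→6460, (C,hash)→9240 …(+2); best=1440 via (C,nl_idx)
  {BC}: card=5000; try (B,hash)→3400, (C,merge)→6500, (C,nl_idx)→6500, (B,merge)→6850, (C,hash)→9300, (C,nl)→75150 …(+1); best=3400 via (B,hash)
  {AB}: card=240; try (A,nl_idx)→1440, (A,hash)→1980, (B,merge)→2430, (A,merge)→2460, (B,hash)→2640, (B,nl)→18120 …(+1); best=1440 via (A,nl_idx)
  {ABC}: card=32; try (C,nl_idx)→3632, (B,hash)→4080, (B,merge)→4950, (C,merge)→8600, (A,hash)→10080, (C,hash)→10680 …(+5); best=3632 via (C,nl_idx)

cost=3632; order=B,A,C; methods=nl_idx,nl_idx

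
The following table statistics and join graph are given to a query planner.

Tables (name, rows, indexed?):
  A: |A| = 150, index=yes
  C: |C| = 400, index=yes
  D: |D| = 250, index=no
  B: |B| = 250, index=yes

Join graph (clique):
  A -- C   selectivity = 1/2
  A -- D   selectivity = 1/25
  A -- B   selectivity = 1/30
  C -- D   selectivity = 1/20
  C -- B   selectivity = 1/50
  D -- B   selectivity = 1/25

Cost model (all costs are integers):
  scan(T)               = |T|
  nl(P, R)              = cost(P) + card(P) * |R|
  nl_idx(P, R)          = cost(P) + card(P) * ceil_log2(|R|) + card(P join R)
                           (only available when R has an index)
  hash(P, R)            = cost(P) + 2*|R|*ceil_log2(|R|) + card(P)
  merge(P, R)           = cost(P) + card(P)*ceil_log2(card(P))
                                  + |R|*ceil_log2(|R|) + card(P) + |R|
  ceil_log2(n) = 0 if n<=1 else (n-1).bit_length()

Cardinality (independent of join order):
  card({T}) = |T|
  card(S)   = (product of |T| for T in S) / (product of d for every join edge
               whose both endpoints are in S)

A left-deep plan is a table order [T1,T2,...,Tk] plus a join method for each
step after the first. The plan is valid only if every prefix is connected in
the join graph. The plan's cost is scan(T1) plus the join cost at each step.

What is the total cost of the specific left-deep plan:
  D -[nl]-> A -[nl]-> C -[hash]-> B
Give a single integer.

656750

step 1: scan D: cost=250, card=250
step 2: join A via nl
    card(P join A) = 250*150/(25) = 1500
    cost = 250 + 250*150 = 37750
step 3: join C via nl
    card(P join C) = 1500*400/(2*20) = 15000
    cost = 37750 + 1500*400 = 637750
step 4: join B via hash
    card(P join B) = 15000*250/(30*50*25) = 100
    cost = 637750 + 2*250*8 + 15000 = 656750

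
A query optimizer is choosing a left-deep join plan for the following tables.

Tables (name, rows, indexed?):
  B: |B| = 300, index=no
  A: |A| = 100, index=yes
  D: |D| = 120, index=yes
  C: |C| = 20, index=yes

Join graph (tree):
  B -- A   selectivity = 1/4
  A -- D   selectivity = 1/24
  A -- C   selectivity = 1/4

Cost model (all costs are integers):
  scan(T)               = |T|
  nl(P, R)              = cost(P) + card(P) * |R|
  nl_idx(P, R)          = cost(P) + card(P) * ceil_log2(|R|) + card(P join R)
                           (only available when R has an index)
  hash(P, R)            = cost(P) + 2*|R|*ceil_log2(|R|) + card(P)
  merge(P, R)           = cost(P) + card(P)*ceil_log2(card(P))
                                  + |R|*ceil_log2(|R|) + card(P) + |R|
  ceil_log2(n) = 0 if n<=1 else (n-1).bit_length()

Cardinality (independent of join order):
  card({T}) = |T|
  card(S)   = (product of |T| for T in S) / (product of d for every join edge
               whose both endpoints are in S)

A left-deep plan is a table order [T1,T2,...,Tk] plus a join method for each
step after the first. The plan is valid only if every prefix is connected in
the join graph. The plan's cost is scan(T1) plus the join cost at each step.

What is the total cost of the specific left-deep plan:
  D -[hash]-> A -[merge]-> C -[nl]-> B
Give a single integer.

756760

step 1: scan D: cost=120, card=120
step 2: join A via hash
    card(P join A) = 120*100/(24) = 500
    cost = 120 + 2*100*7 + 120 = 1640
step 3: join C via merge
    card(P join C) = 500*20/(4) = 2500
    cost = 1640 + 500*9 + 20*5 + 500 + 20 = 6760
step 4: join B via nl
    card(P join B) = 2500*300/(4) = 187500
    cost = 6760 + 2500*300 = 756760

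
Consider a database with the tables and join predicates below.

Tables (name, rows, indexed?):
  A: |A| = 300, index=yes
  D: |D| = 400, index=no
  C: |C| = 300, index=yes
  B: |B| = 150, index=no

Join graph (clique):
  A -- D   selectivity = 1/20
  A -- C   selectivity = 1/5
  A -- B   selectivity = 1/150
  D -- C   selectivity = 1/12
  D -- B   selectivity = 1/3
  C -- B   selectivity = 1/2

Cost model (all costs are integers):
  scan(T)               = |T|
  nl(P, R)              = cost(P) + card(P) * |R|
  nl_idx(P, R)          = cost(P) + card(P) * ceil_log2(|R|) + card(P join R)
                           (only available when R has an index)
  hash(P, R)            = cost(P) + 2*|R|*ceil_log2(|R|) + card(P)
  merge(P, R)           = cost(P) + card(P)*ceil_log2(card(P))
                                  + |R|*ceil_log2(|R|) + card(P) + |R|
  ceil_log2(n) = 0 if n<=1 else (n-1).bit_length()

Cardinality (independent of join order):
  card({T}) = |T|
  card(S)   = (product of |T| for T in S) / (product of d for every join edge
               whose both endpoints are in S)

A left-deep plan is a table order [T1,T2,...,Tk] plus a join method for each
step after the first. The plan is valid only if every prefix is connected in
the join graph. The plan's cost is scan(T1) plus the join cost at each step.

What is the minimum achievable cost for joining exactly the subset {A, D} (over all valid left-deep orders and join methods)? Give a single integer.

Selinger DP over subsets of {A,D}:
  {A}: scan cost=300, card=300
  {D}: scan cost=400, card=400
  {AD}: card=6000; try (A,hash)→6200, (D,merge)→7300, (A,merge)→7400, (D,hash)→7800, (A,nl_idx)→10000, (D,nl)→120300 …(+1); best=6200 via (A,hash)

6200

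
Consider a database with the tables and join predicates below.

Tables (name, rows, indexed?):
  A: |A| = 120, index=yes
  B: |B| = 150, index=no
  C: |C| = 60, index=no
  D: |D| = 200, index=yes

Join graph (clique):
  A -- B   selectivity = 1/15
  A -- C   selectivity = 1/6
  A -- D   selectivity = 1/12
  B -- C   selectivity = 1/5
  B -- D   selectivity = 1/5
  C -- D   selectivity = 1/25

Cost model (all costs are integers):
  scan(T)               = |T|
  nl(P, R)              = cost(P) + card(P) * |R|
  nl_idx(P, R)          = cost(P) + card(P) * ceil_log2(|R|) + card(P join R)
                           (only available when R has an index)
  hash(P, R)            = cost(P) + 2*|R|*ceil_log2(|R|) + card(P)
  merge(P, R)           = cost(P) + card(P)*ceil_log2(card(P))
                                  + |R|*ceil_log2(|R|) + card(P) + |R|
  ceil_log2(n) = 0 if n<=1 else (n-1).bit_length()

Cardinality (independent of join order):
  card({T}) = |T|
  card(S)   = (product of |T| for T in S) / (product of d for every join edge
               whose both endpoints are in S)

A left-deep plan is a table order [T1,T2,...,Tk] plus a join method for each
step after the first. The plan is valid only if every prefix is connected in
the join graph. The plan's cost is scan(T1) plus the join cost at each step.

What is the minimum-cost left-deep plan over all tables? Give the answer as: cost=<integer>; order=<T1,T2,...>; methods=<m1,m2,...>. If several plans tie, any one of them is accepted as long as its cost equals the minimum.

Selinger DP (subsets sized 1..n):
  {A}: scan cost=120, card=120
  {B}: scan cost=150, card=150
  {C}: scan cost=60, card=60
  {D}: scan cost=200, card=200
  {AB}: card=1200; try (A,hash)→1980, (A,nl_idx)→2400, (B,merge)→2430, (A,merge)→2460, (B,hash)→2640, (B,nl)→18120 …(+1); best=1980 via (A,hash)
  {AC}: card=1200; try (C,hash)→960, (A,merge)→1440, (C,merge)→1500, (A,nl_idx)→1680, (A,hash)→1800, (A,nl)→7260 …(+1); best=960 via (C,hash)
  {AD}: card=2000; try (A,hash)→2080, (D,merge)→2880, (A,merge)→2960, (D,nl_idx)→3080, (D,hash)→3440, (A,nl_idx)→3600 …(+2); best=2080 via (A,hash)
  {BC}: card=1800; try (C,hash)→1020, (B,merge)→1830, (C,merge)→1920, (B,hash)→2520, (B,nl)→9060, (C,nl)→9150; best=1020 via (C,hash)
  {BD}: card=6000; try (B,hash)→2800, (D,merge)→3300, (B,merge)→3350, (D,hash)→3500, (D,nl_idx)→7350, (D,nl)→30150 …(+1); best=2800 via (B,hash)
  {CD}: card=480; try (D,nl_idx)→1020, (C,hash)→1120, (D,merge)→2280, (C,merge)→2420, (D,hash)→3320, (D,nl)→12060 …(+1); best=1020 via (D,nl_idx)
  {ABC}: card=2400; try (C,hash)→3900, (A,hash)→4500, (B,hash)→4560, (A,nl_idx)→16020, (B,merge)→16710, (C,merge)→16800 …(+4); best=3900 via (C,hash)
  {ABD}: card=4000; try (D,hash)→6380, (B,hash)→6480, (A,hash)→10480, (D,nl_idx)→15580, (D,merge)→18180, (B,merge)→27430 …(+5); best=6380 via (D,hash)
  {ACD}: card=800; try (A,hash)→3180, (C,hash)→4800, (A,nl_idx)→5180, (D,hash)→5360, (A,merge)→6780, (D,nl_idx)→11360 …(+5); best=3180 via (A,hash)
  {BCD}: card=2880; try (B,hash)→3900, (D,hash)→6020, (B,merge)→7170, (C,hash)→9520, (D,nl_idx)→18300, (D,merge)→24420 …(+4); best=3900 via (B,hash)
  {ABCD}: card=320; try (B,hash)→6380, (A,hash)→8460, (D,hash)→9500, (C,hash)→11100, (B,merge)→13330, (D,nl_idx)→23420 …(+8); best=6380 via (B,hash)

cost=6380; order=C,D,A,B; methods=nl_idx,hash,hash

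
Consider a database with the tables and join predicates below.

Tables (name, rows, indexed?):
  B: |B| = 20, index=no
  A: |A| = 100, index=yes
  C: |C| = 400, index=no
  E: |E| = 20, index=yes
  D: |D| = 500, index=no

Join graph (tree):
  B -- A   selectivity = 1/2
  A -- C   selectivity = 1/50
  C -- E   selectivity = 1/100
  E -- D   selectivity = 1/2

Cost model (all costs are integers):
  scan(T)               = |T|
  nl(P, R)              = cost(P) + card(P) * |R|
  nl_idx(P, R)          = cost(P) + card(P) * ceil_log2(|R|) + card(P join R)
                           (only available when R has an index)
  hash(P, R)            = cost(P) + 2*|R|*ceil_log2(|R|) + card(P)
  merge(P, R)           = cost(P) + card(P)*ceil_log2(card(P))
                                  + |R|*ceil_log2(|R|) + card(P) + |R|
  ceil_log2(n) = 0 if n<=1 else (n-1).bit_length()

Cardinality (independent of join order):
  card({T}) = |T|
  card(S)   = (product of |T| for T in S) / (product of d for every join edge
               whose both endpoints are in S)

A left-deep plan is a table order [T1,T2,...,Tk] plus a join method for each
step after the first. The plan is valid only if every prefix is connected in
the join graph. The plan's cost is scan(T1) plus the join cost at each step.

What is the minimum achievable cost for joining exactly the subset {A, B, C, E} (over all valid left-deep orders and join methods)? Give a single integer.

Selinger DP over subsets of {A,B,C,E}:
  {B}: scan cost=20, card=20
  {A}: scan cost=100, card=100
  {C}: scan cost=400, card=400
  {E}: scan cost=20, card=20
  {AB}: card=1000; try (B,hash)→400, (A,merge)→940, (B,merge)→1020, (A,nl_idx)→1160, (A,hash)→1440, (A,nl)→2020 …(+1); best=400 via (B,hash)
  {AC}: card=800; try (A,hash)→2200, (A,nl_idx)→4000, (C,merge)→4900, (A,merge)→5200, (C,hash)→7400, (C,nl)→40100 …(+1); best=2200 via (A,hash)
  {CE}: card=80; try (E,hash)→1000, (E,nl_idx)→2480, (C,merge)→4140, (E,merge)→4520, (C,hash)→7240, (C,nl)→8020 …(+1); best=1000 via (E,hash)
  {ABC}: card=8000; try (B,hash)→3200, (C,hash)→8600, (B,merge)→11120, (C,merge)→15400, (B,nl)→18200, (C,nl)→400400; best=3200 via (B,hash)
  {ACE}: card=160; try (A,nl_idx)→1720, (A,merge)→2440, (A,hash)→2480, (E,hash)→3200, (E,nl_idx)→6360, (A,nl)→9000 …(+2); best=1720 via (A,nl_idx)
  {ABCE}: card=1600; try (B,hash)→2080, (B,merge)→3280, (B,nl)→4920, (E,hash)→11400, (E,nl_idx)→44800, (E,merge)→115320 …(+1); best=2080 via (B,hash)

2080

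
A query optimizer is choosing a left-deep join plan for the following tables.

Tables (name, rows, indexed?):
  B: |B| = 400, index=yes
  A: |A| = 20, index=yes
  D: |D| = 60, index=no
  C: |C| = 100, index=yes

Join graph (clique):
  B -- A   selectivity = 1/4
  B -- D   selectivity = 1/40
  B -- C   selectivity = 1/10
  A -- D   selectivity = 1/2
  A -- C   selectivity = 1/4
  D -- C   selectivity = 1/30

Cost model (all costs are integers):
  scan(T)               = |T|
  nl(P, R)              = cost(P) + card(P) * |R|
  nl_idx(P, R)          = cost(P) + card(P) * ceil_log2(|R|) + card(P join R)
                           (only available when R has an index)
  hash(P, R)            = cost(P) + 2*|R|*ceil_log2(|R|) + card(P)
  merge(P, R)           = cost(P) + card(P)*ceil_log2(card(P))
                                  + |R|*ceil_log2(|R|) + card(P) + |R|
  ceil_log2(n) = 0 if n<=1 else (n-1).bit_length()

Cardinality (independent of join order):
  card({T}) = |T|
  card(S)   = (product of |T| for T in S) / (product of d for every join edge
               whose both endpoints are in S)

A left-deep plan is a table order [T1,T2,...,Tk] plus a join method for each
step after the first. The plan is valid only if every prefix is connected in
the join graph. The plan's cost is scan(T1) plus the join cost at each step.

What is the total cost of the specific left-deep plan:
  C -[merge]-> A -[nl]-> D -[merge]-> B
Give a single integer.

40020

step 1: scan C: cost=100, card=100
step 2: join A via merge
    card(P join A) = 100*20/(4) = 500
    cost = 100 + 100*7 + 20*5 + 100 + 20 = 1020
step 3: join D via nl
    card(P join D) = 500*60/(2*30) = 500
    cost = 1020 + 500*60 = 31020
step 4: join B via merge
    card(P join B) = 500*400/(4*40*10) = 125
    cost = 31020 + 500*9 + 400*9 + 500 + 400 = 40020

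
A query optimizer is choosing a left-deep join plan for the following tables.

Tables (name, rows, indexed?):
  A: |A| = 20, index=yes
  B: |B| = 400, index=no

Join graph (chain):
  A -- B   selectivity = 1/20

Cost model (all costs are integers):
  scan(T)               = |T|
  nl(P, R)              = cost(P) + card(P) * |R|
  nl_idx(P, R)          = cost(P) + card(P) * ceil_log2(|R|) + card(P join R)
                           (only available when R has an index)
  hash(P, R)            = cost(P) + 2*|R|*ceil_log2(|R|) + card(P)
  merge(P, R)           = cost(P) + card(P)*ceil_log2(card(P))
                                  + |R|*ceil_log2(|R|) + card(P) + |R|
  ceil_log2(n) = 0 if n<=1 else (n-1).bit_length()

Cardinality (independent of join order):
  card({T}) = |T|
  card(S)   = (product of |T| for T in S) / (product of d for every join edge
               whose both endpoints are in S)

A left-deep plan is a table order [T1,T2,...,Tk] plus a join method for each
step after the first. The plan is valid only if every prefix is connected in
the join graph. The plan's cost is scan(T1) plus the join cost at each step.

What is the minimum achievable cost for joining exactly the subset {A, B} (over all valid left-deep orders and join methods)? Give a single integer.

1000

Selinger DP over subsets of {A,B}:
  {A}: scan cost=20, card=20
  {B}: scan cost=400, card=400
  {AB}: card=400; try (A,hash)→1000, (A,nl_idx)→2800, (B,merge)→4140, (A,merge)→4520, (B,hash)→7240, (B,nl)→8020 …(+1); best=1000 via (A,hash)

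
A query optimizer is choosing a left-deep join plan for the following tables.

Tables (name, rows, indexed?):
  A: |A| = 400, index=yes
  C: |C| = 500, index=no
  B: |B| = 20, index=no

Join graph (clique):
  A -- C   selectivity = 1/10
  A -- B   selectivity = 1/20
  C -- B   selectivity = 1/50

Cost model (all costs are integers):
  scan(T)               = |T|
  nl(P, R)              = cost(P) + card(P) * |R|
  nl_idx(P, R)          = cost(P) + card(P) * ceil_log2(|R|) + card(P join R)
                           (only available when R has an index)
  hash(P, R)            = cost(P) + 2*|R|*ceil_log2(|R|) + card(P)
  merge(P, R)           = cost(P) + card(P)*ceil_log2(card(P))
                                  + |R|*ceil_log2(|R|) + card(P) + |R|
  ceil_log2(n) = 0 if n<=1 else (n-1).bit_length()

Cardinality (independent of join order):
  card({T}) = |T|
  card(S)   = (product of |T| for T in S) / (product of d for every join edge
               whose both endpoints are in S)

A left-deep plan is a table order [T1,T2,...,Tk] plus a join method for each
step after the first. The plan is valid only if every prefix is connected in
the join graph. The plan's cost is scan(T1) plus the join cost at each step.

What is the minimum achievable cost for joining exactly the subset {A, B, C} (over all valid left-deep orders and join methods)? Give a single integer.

3400

Selinger DP over subsets of {A,B,C}:
  {A}: scan cost=400, card=400
  {C}: scan cost=500, card=500
  {B}: scan cost=20, card=20
  {AC}: card=20000; try (A,hash)→8200, (C,merge)→9400, (A,merge)→9500, (C,hash)→9800, (A,nl_idx)→25000, (C,nl)→200400 …(+1); best=8200 via (A,hash)
  {AB}: card=400; try (A,nl_idx)→600, (B,hash)→1000, (A,merge)→4140, (B,merge)→4520, (A,hash)→7240, (A,nl)→8020 …(+1); best=600 via (A,nl_idx)
  {BC}: card=200; try (B,hash)→1200, (C,merge)→5140, (B,merge)→5620, (C,hash)→9040, (C,nl)→10020, (B,nl)→10500; best=1200 via (B,hash)
  {ABC}: card=400; try (A,nl_idx)→3400, (A,merge)→7000, (A,hash)→8600, (C,merge)→9600, (C,hash)→10000, (B,hash)→28400 …(+4); best=3400 via (A,nl_idx)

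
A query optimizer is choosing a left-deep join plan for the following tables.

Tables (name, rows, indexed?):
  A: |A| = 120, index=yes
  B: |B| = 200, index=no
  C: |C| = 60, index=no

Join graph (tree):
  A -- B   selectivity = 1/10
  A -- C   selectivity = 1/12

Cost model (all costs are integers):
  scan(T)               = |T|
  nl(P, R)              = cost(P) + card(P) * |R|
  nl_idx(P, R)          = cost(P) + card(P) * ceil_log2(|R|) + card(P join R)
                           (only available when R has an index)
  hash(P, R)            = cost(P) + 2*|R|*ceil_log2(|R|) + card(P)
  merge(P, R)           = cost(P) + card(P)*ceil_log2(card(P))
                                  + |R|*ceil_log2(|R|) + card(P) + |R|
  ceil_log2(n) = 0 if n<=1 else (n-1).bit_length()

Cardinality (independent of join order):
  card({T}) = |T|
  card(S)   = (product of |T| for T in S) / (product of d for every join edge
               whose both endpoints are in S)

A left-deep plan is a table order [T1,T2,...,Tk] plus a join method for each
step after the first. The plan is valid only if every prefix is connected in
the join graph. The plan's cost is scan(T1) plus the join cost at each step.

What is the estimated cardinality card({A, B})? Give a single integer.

Tables in S: A(120), B(200)
Edges inside S: A-B(d=10)
numerator = 120 * 200 = 24000
denominator = 10 = 10
card(S) = 24000 / 10 = 2400

2400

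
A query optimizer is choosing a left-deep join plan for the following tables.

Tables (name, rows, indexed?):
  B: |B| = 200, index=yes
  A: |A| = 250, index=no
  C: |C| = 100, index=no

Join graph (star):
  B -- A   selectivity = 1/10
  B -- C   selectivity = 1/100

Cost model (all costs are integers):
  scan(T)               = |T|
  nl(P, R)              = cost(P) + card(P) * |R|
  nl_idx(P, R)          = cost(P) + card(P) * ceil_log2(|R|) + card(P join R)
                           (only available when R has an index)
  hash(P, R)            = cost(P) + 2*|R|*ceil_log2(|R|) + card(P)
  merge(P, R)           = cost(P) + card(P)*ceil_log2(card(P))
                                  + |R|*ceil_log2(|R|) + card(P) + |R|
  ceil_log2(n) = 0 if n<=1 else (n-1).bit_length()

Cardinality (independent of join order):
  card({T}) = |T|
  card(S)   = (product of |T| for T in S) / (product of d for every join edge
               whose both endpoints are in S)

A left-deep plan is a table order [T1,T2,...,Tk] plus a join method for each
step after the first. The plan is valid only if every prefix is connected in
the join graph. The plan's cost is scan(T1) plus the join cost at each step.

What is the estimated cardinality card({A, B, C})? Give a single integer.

5000

Tables in S: A(250), B(200), C(100)
Edges inside S: B-A(d=10), B-C(d=100)
numerator = 250 * 200 * 100 = 5000000
denominator = 10 * 100 = 1000
card(S) = 5000000 / 1000 = 5000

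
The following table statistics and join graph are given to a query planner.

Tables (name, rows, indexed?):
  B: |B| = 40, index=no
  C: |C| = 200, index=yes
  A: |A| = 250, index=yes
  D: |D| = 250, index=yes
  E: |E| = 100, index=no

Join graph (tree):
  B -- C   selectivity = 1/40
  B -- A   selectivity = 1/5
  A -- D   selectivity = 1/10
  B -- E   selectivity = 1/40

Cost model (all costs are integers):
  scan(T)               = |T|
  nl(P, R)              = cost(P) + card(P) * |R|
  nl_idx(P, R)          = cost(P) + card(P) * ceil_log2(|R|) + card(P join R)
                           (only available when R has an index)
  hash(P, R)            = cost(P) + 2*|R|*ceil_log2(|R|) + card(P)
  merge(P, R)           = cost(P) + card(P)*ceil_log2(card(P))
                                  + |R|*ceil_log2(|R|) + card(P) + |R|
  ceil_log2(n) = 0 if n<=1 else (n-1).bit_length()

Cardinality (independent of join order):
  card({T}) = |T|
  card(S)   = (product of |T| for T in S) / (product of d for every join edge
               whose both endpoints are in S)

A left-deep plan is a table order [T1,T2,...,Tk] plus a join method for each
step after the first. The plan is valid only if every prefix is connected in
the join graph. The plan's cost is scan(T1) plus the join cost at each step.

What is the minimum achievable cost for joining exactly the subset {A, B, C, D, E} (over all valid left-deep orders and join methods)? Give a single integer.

Selinger DP over subsets of {A,B,C,D,E}:
  {B}: scan cost=40, card=40
  {C}: scan cost=200, card=200
  {A}: scan cost=250, card=250
  {D}: scan cost=250, card=250
  {E}: scan cost=100, card=100
  {BC}: card=200; try (C,nl_idx)→560, (B,hash)→880, (C,merge)→2120, (B,merge)→2280, (C,hash)→3280, (C,nl)→8040 …(+1); best=560 via (C,nl_idx)
  {AB}: card=2000; try (B,hash)→980, (A,nl_idx)→2360, (A,merge)→2570, (B,merge)→2780, (A,hash)→4080, (A,nl)→10040 …(+1); best=980 via (B,hash)
  {BE}: card=100; try (B,hash)→680, (E,merge)→1120, (B,merge)→1180, (E,hash)→1480, (E,nl)→4040, (B,nl)→4100; best=680 via (B,hash)
  {AD}: card=6250; try (D,hash)→4500, (A,hash)→4500, (D,merge)→4750, (A,merge)→4750, (D,nl_idx)→8500, (A,nl_idx)→8500 …(+2); best=4500 via (D,hash)
  {ABC}: card=10000; try (A,merge)→4610, (A,hash)→4760, (C,hash)→6180, (A,nl_idx)→12160, (C,merge)→26780, (C,nl_idx)→26980 …(+2); best=4610 via (A,merge)
  {BCE}: card=500; try (C,nl_idx)→1980, (E,hash)→2160, (E,merge)→3160, (C,merge)→3280, (C,hash)→3980, (E,nl)→20560 …(+1); best=1980 via (C,nl_idx)
  {ABD}: card=50000; try (D,hash)→6980, (B,hash)→11230, (D,merge)→27230, (D,nl_idx)→66980, (B,merge)→92280, (B,nl)→254500 …(+1); best=6980 via (D,hash)
  {ABE}: card=5000; try (A,merge)→3730, (E,hash)→4380, (A,hash)→4780, (A,nl_idx)→6480, (A,nl)→25680, (E,merge)→25780 …(+1); best=3730 via (A,merge)
  {ABCD}: card=250000; try (D,hash)→18610, (C,hash)→60180, (D,merge)→156860, (D,nl_idx)→334610, (C,nl_idx)→656980, (C,merge)→858780 …(+2); best=18610 via (D,hash)
  {ABCE}: card=25000; try (A,hash)→6480, (A,merge)→9230, (C,hash)→11930, (E,hash)→16010, (A,nl_idx)→30980, (C,nl_idx)→68730 …(+5); best=6480 via (A,hash)
  {ABDE}: card=125000; try (D,hash)→12730, (E,hash)→58380, (D,merge)→75980, (D,nl_idx)→168730, (E,merge)→857780, (D,nl)→1253730 …(+1); best=12730 via (D,hash)
  {ABCDE}: card=625000; try (D,hash)→35480, (C,hash)→140930, (E,hash)→270010, (D,merge)→408730, (D,nl_idx)→831480, (C,nl_idx)→1637730 …(+5); best=35480 via (D,hash)

35480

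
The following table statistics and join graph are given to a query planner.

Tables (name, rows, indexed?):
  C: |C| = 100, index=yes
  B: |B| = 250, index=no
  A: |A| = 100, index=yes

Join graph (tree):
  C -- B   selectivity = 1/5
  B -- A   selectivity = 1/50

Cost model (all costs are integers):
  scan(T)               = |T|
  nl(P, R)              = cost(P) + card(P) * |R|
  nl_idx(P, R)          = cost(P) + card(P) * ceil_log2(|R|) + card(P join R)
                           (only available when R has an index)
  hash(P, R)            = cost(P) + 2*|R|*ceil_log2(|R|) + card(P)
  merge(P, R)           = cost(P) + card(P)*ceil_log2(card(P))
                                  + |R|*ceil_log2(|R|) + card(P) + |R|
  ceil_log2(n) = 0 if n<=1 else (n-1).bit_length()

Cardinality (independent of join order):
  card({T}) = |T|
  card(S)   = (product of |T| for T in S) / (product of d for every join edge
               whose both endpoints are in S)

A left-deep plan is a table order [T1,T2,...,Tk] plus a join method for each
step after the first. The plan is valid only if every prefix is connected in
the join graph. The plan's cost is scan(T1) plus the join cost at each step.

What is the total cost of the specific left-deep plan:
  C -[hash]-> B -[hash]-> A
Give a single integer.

step 1: scan C: cost=100, card=100
step 2: join B via hash
    card(P join B) = 100*250/(5) = 5000
    cost = 100 + 2*250*8 + 100 = 4200
step 3: join A via hash
    card(P join A) = 5000*100/(50) = 10000
    cost = 4200 + 2*100*7 + 5000 = 10600

10600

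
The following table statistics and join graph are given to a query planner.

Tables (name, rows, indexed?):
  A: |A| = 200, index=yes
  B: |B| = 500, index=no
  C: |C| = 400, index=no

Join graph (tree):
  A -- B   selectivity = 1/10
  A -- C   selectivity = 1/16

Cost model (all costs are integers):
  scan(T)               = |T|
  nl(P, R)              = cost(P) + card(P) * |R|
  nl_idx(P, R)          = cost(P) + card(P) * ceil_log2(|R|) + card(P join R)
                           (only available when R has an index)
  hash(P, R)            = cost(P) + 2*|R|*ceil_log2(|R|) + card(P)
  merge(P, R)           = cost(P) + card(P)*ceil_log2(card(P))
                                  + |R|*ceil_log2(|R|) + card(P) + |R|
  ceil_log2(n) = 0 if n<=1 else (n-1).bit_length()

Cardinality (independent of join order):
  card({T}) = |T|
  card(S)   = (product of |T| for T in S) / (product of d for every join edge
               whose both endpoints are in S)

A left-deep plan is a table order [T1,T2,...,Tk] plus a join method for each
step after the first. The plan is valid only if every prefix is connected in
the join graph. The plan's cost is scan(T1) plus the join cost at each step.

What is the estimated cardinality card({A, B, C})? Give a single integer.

Tables in S: A(200), B(500), C(400)
Edges inside S: A-B(d=10), A-C(d=16)
numerator = 200 * 500 * 400 = 40000000
denominator = 10 * 16 = 160
card(S) = 40000000 / 160 = 250000

250000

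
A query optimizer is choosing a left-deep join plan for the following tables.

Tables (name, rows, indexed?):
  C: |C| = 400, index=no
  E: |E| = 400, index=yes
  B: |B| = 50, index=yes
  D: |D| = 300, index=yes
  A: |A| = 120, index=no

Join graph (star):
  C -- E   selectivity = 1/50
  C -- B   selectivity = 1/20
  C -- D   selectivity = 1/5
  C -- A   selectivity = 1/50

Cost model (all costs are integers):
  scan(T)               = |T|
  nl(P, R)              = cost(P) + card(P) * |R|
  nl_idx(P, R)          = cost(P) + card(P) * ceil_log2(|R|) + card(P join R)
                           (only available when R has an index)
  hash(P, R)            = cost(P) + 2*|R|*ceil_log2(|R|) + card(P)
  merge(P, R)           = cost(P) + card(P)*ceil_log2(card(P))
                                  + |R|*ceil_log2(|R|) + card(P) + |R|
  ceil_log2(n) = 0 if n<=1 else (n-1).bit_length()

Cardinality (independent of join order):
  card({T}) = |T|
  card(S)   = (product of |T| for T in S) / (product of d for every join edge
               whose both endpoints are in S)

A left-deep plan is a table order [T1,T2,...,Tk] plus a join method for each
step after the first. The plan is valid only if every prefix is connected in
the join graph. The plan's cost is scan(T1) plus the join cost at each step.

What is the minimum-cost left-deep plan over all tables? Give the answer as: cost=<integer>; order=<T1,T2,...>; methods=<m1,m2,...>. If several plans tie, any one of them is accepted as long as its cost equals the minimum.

cost=38240; order=C,A,B,E,D; methods=hash,hash,hash,hash

Selinger DP (subsets sized 1..n):
  {C}: scan cost=400, card=400
  {E}: scan cost=400, card=400
  {B}: scan cost=50, card=50
  {D}: scan cost=300, card=300
  {A}: scan cost=120, card=120
  {CE}: card=3200; try (E,nl_idx)→7200, (E,hash)→8000, (C,hash)→8000, (E,merge)→8400, (C,merge)→8400, (E,nl)→160400 …(+1); best=7200 via (E,nl_idx)
  {BC}: card=1000; try (B,hash)→1400, (B,nl_idx)→3800, (C,merge)→4400, (B,merge)→4750, (C,hash)→7300, (C,nl)→20050 …(+1); best=1400 via (B,hash)
  {CD}: card=24000; try (D,hash)→6200, (C,merge)→7300, (D,merge)→7400, (C,hash)→7800, (D,nl_idx)→28000, (C,nl)→120300 …(+1); best=6200 via (D,hash)
  {AC}: card=960; try (A,hash)→2480, (C,merge)→5080, (A,merge)→5360, (C,hash)→7440, (C,nl)→48120, (A,nl)→48400; best=2480 via (A,hash)
  {BCE}: card=8000; try (E,hash)→9600, (B,hash)→11000, (E,merge)→16400, (E,nl_idx)→18400, (B,nl_idx)→34400, (B,merge)→49150 …(+2); best=9600 via (E,hash)
  {CDE}: card=192000; try (D,hash)→15800, (E,hash)→37400, (D,merge)→51800, (D,nl_idx)→228000, (E,merge)→394200, (E,nl_idx)→414200 …(+2); best=15800 via (D,hash)
  {ACE}: card=7680; try (E,hash)→10640, (A,hash)→12080, (E,merge)→17040, (E,nl_idx)→18800, (A,merge)→49760, (E,nl)→386480 …(+1); best=10640 via (E,hash)
  {BCD}: card=60000; try (D,hash)→7800, (D,merge)→15400, (B,hash)→30800, (D,nl_idx)→70400, (B,nl_idx)→210200, (D,nl)→301400 …(+2); best=7800 via (D,hash)
  {ABC}: card=2400; try (B,hash)→4040, (A,hash)→4080, (B,nl_idx)→10640, (A,merge)→13360, (B,merge)→13390, (B,nl)→50480 …(+1); best=4040 via (B,hash)
  {ACD}: card=57600; try (D,hash)→8840, (D,merge)→16040, (A,hash)→31880, (D,nl_idx)→68720, (D,nl)→290480, (A,merge)→391160 …(+1); best=8840 via (D,hash)
  {BCDE}: card=480000; try (D,hash)→23000, (E,hash)→75000, (D,merge)→124600, (B,hash)→208400, (D,nl_idx)→561600, (E,nl_idx)→1027800 …(+6); best=23000 via (D,hash)
  {ABCE}: card=19200; try (E,hash)→13640, (B,hash)→18920, (A,hash)→19280, (E,merge)→39240, (E,nl_idx)→44840, (B,nl_idx)→75920 …(+5); best=13640 via (E,hash)
  {ACDE}: card=460800; try (D,hash)→23720, (E,hash)→73640, (D,merge)→121160, (A,hash)→209480, (D,nl_idx)→540560, (E,nl_idx)→988040 …(+5); best=23720 via (D,hash)
  {ABCD}: card=144000; try (D,hash)→11840, (D,merge)→38240, (B,hash)→67040, (A,hash)→69480, (D,nl_idx)→169640, (B,nl_idx)→498440 …(+5); best=11840 via (D,hash)
  {ABCDE}: card=1152000; try (D,hash)→38240, (E,hash)→163040, (D,merge)→323840, (B,hash)→485120, (A,hash)→504680, (D,nl_idx)→1338440 …(+9); best=38240 via (D,hash)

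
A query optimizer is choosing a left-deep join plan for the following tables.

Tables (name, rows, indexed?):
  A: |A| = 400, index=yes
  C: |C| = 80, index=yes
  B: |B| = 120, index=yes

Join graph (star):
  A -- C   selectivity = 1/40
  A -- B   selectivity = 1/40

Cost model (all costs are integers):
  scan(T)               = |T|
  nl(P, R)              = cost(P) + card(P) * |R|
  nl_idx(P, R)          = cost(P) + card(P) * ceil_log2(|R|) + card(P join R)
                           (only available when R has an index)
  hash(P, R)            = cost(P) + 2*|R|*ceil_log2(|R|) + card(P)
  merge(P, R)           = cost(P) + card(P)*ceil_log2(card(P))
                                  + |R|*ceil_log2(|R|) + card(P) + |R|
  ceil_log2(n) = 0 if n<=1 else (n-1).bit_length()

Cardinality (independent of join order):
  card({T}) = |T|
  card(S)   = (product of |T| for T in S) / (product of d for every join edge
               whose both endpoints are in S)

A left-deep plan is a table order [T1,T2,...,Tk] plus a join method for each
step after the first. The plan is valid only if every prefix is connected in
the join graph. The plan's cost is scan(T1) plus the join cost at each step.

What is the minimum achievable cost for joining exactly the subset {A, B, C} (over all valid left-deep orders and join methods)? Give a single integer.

Selinger DP over subsets of {A,B,C}:
  {A}: scan cost=400, card=400
  {C}: scan cost=80, card=80
  {B}: scan cost=120, card=120
  {AC}: card=800; try (A,nl_idx)→1600, (C,hash)→1920, (C,nl_idx)→4000, (A,merge)→4720, (C,merge)→5040, (A,hash)→7360 …(+2); best=1600 via (A,nl_idx)
  {AB}: card=1200; try (A,nl_idx)→2400, (B,hash)→2480, (B,nl_idx)→4400, (A,merge)→5080, (B,merge)→5360, (A,hash)→7440 …(+2); best=2400 via (A,nl_idx)
  {ABC}: card=2400; try (B,hash)→4080, (C,hash)→4720, (B,nl_idx)→9600, (B,merge)→11360, (C,nl_idx)→13200, (C,merge)→17440 …(+2); best=4080 via (B,hash)

4080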